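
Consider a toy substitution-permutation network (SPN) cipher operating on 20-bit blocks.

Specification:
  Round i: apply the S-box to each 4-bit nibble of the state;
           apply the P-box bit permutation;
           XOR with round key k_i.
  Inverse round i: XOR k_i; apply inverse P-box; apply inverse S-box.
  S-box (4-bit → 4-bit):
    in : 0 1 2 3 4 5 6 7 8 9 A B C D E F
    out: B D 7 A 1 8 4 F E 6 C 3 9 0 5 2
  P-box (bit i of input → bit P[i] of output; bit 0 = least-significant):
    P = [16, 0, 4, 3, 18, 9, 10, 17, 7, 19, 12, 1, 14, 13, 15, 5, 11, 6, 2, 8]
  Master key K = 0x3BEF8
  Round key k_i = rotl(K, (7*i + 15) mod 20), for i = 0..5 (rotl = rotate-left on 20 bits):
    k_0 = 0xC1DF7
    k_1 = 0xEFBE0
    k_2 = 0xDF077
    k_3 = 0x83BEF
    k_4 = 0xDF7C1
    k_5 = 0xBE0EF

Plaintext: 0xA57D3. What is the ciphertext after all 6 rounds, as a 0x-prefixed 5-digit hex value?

0x8374B

s_0 = plaintext = 0xA57D3
s_1 = Round(s_0, k_0) = 0x40C58
s_2 = Round(s_1, k_1) = 0xC935B
s_3 = Round(s_2, k_2) = 0x65974
s_4 = Round(s_3, k_3) = 0x72DCB
s_5 = Round(s_4, k_4) = 0xA1E84
s_6 = Round(s_5, k_5) = 0x8374B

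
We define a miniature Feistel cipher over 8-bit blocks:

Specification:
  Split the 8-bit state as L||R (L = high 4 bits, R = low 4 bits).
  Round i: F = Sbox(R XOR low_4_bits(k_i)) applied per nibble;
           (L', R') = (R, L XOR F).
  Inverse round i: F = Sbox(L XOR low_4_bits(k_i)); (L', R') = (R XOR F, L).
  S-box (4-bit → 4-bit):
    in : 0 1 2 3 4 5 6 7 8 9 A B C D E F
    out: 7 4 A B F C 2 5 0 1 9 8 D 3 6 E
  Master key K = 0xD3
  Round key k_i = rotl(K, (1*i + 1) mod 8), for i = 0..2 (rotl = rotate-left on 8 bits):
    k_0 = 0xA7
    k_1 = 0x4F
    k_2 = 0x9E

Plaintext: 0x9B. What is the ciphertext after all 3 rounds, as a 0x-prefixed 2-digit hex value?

0x37

s_0 = plaintext = 0x9B
s_1 = Round(s_0, k_0) = 0xB4
s_2 = Round(s_1, k_1) = 0x43
s_3 = Round(s_2, k_2) = 0x37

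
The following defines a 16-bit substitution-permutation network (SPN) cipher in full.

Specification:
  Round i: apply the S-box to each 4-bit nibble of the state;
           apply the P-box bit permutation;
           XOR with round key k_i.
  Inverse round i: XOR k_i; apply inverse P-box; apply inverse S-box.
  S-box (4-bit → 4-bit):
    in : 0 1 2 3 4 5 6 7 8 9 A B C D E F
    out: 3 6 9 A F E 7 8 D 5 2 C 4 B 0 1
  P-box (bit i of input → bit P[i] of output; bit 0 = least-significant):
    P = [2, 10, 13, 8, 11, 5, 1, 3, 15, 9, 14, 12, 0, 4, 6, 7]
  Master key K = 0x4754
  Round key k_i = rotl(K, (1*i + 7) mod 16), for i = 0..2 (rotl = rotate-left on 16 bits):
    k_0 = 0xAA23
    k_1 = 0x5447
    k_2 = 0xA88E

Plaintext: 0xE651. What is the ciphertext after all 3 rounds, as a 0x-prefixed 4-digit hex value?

0xE910

s_0 = plaintext = 0xE651
s_1 = Round(s_0, k_0) = 0x4C09
s_2 = Round(s_1, k_1) = 0x3CB2
s_3 = Round(s_2, k_2) = 0xE910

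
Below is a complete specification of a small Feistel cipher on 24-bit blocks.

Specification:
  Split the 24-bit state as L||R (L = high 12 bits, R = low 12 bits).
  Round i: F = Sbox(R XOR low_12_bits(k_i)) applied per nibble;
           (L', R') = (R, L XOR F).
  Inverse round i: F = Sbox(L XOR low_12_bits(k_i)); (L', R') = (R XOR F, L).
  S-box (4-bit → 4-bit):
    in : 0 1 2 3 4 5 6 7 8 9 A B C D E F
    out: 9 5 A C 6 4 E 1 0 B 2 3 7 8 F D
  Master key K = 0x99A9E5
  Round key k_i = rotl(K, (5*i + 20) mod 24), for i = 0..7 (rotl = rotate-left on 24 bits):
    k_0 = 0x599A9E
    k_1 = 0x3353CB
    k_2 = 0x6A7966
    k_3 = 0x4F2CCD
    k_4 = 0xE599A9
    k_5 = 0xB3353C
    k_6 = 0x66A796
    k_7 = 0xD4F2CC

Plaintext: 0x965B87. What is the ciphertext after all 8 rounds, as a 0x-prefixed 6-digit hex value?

s_0 = plaintext = 0x965B87
s_1 = Round(s_0, k_0) = 0xB87C3E
s_2 = Round(s_1, k_1) = 0xC3E653
s_3 = Round(s_2, k_2) = 0x6531FA
s_4 = Round(s_3, k_3) = 0x1FAE92
s_5 = Round(s_4, k_4) = 0xE92039
s_6 = Round(s_5, k_5) = 0x039A06
s_7 = Round(s_6, k_6) = 0xA06880
s_8 = Round(s_7, k_7) = 0x880861

0x880861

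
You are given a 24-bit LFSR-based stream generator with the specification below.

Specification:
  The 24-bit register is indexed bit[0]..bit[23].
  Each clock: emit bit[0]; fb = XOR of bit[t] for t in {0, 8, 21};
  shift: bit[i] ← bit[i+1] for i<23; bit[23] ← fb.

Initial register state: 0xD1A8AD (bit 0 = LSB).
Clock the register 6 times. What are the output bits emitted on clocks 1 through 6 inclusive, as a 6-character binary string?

101101

reg_0 = 0xD1A8AD
clock 1: out=1, reg = 0xE8D456
clock 2: out=0, reg = 0xF46A2B
clock 3: out=1, reg = 0x7A3515
clock 4: out=1, reg = 0xBD1A8A
clock 5: out=0, reg = 0xDE8D45
clock 6: out=1, reg = 0x6F46A2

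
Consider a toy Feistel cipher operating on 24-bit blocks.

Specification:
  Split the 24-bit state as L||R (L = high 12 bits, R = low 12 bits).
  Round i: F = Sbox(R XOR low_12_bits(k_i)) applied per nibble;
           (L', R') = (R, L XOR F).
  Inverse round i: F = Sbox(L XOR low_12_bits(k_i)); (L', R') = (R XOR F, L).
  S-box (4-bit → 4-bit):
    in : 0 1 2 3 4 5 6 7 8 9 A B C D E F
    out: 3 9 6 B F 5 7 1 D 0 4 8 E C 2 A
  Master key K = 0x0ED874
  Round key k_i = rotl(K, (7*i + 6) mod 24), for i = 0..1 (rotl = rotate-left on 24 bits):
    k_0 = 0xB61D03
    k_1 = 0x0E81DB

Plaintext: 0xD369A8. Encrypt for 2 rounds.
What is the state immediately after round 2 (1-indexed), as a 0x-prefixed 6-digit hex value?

0x27E2ED

s_0 = plaintext = 0xD369A8
s_1 = Round(s_0, k_0) = 0x9A827E
s_2 = Round(s_1, k_1) = 0x27E2ED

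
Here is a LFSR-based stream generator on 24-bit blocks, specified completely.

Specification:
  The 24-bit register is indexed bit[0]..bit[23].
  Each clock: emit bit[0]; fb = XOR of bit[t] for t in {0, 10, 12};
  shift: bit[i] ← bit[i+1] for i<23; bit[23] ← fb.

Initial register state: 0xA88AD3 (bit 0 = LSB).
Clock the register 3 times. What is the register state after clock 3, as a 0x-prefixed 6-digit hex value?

reg_0 = 0xA88AD3
clock 1: out=1, reg = 0xD44569
clock 2: out=1, reg = 0x6A22B4
clock 3: out=0, reg = 0x35115A

0x35115A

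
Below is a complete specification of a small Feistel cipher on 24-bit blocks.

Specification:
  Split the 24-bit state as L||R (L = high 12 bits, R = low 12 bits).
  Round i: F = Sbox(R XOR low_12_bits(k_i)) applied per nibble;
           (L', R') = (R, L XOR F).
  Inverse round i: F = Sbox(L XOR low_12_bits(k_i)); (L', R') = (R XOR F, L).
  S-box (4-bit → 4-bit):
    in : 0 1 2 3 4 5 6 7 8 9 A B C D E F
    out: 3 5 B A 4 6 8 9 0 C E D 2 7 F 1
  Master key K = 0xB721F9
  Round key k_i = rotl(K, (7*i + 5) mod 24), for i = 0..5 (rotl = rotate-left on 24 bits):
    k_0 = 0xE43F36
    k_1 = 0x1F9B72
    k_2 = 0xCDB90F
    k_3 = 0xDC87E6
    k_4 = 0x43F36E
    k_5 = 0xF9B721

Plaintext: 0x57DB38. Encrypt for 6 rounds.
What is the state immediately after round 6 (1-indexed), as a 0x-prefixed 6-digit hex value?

s_0 = plaintext = 0x57DB38
s_1 = Round(s_0, k_0) = 0xB38142
s_2 = Round(s_1, k_1) = 0x14259B
s_3 = Round(s_2, k_2) = 0x59B386
s_4 = Round(s_3, k_3) = 0x386118
s_5 = Round(s_4, k_4) = 0x11881E
s_6 = Round(s_5, k_5) = 0x81E0B9

0x81E0B9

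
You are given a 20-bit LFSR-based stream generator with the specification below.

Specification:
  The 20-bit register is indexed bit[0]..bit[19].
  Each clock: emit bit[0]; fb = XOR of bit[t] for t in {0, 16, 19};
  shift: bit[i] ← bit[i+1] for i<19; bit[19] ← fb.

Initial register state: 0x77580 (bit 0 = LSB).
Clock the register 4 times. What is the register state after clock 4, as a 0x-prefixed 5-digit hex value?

reg_0 = 0x77580
clock 1: out=0, reg = 0xBBAC0
clock 2: out=0, reg = 0x5DD60
clock 3: out=0, reg = 0xAEEB0
clock 4: out=0, reg = 0xD7758

0xD7758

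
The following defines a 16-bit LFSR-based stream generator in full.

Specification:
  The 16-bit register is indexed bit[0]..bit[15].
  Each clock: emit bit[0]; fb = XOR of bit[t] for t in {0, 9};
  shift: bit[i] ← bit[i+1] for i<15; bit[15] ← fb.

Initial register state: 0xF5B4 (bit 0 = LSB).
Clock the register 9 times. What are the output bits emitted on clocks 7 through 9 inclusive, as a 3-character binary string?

011

reg_0 = 0xF5B4
clock 1: out=0, reg = 0x7ADA
clock 2: out=0, reg = 0xBD6D
clock 3: out=1, reg = 0xDEB6
clock 4: out=0, reg = 0xEF5B
clock 5: out=1, reg = 0x77AD
clock 6: out=1, reg = 0x3BD6
clock 7: out=0, reg = 0x9DEB
clock 8: out=1, reg = 0xCEF5
clock 9: out=1, reg = 0x677A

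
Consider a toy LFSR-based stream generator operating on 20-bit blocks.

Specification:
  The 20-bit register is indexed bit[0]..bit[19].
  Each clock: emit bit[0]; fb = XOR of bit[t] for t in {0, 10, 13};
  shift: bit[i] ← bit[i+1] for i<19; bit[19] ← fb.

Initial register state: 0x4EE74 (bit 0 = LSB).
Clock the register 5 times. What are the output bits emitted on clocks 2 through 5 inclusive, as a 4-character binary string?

reg_0 = 0x4EE74
clock 1: out=0, reg = 0x2773A
clock 2: out=0, reg = 0x13B9D
clock 3: out=1, reg = 0x09DCE
clock 4: out=0, reg = 0x84EE7
clock 5: out=1, reg = 0x42773

0101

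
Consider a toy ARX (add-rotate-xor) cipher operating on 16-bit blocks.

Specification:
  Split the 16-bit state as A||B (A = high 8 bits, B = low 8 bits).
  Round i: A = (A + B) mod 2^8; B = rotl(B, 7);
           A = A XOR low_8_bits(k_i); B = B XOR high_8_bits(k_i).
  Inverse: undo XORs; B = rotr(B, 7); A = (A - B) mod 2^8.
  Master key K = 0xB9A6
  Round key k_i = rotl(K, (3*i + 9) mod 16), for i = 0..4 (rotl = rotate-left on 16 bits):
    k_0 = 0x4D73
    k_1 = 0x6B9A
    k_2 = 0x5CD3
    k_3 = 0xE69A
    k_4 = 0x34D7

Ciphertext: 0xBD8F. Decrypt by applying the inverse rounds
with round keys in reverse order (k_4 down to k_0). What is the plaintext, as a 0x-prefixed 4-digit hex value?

0xC5CC

s_0 = ciphertext = 0xBD8F
s_1 = InvRound(s_0, k_4) = 0xF377
s_2 = InvRound(s_1, k_3) = 0x4623
s_3 = InvRound(s_2, k_2) = 0x97FE
s_4 = InvRound(s_3, k_1) = 0xE22B
s_5 = InvRound(s_4, k_0) = 0xC5CC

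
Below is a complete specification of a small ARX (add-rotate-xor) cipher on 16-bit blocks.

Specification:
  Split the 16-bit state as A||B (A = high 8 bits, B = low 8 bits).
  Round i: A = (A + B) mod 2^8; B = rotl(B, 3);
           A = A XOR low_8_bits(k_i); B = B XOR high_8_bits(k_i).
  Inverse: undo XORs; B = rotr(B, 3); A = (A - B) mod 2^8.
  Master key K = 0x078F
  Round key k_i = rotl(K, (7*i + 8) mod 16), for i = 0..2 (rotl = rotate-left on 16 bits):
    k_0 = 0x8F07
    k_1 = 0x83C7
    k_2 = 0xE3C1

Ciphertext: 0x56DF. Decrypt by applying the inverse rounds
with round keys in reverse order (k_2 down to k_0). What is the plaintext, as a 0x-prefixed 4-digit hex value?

0x6FE1

s_0 = ciphertext = 0x56DF
s_1 = InvRound(s_0, k_2) = 0x1087
s_2 = InvRound(s_1, k_1) = 0x5780
s_3 = InvRound(s_2, k_0) = 0x6FE1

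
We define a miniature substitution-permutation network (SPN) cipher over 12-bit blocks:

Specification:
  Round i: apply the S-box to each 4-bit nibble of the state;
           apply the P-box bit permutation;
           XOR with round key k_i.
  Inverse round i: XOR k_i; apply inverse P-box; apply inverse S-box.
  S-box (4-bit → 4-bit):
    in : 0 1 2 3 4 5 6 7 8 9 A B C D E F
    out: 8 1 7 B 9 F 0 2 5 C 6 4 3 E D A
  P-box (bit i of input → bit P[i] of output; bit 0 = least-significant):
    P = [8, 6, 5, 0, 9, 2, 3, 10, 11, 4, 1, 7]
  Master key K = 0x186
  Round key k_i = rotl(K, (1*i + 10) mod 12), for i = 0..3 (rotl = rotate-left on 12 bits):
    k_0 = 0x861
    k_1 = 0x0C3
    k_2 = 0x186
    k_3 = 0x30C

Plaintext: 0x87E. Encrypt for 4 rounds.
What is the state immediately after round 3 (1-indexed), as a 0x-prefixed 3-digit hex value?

0xA41

s_0 = plaintext = 0x87E
s_1 = Round(s_0, k_0) = 0x146
s_2 = Round(s_1, k_1) = 0xEC3
s_3 = Round(s_2, k_2) = 0xA41
s_4 = Round(s_3, k_3) = 0x41E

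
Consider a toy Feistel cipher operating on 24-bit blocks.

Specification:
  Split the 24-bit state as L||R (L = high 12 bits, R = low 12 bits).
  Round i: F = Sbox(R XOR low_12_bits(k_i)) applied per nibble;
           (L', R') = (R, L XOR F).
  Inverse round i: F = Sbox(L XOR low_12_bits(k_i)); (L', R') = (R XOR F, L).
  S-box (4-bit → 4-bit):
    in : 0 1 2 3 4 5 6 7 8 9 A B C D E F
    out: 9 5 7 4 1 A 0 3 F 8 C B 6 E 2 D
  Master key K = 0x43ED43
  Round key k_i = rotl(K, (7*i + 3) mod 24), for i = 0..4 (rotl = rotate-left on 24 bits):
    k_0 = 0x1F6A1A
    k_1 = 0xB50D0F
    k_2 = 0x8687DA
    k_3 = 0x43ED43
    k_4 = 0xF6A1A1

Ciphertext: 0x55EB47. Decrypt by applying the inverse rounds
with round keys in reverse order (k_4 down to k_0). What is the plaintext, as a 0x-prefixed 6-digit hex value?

0x4E3132

s_0 = ciphertext = 0x55EB47
s_1 = InvRound(s_0, k_4) = 0xA9A55E
s_2 = InvRound(s_1, k_3) = 0x6B6A9A
s_3 = InvRound(s_2, k_2) = 0xF9C6B6
s_4 = InvRound(s_3, k_1) = 0x132F9C
s_5 = InvRound(s_4, k_0) = 0x4E3132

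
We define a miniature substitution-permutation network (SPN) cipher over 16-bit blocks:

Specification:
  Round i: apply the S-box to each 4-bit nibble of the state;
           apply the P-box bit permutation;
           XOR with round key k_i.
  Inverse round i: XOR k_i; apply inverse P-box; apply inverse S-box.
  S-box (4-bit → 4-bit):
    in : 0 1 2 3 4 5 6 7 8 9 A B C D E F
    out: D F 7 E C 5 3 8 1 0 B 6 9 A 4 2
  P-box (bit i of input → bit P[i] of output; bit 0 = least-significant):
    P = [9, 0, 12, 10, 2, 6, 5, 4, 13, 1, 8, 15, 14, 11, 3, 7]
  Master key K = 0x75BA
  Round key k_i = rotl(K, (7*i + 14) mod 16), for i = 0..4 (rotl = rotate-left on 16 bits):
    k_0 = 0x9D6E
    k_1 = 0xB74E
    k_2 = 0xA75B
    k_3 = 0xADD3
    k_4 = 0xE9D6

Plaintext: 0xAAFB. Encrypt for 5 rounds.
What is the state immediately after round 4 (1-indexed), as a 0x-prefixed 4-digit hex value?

0xE30D

s_0 = plaintext = 0xAAFB
s_1 = Round(s_0, k_0) = 0x65AD
s_2 = Round(s_1, k_1) = 0xDA1B
s_3 = Round(s_2, k_2) = 0x1FAC
s_4 = Round(s_3, k_3) = 0xE30D
s_5 = Round(s_4, k_4) = 0x6CE9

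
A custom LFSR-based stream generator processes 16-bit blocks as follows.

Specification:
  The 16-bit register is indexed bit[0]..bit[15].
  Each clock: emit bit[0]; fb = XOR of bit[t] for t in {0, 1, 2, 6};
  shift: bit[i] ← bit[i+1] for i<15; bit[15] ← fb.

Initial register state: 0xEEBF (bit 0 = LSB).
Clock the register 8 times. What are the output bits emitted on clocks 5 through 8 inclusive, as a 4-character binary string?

1101

reg_0 = 0xEEBF
clock 1: out=1, reg = 0xF75F
clock 2: out=1, reg = 0x7BAF
clock 3: out=1, reg = 0xBDD7
clock 4: out=1, reg = 0x5EEB
clock 5: out=1, reg = 0xAF75
clock 6: out=1, reg = 0xD7BA
clock 7: out=0, reg = 0xEBDD
clock 8: out=1, reg = 0xF5EE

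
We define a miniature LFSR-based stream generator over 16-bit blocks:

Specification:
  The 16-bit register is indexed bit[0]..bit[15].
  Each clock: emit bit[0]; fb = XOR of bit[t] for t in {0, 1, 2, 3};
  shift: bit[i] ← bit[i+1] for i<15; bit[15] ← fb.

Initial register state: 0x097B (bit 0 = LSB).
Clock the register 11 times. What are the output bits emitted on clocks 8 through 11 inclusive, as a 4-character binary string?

0100

reg_0 = 0x097B
clock 1: out=1, reg = 0x84BD
clock 2: out=1, reg = 0xC25E
clock 3: out=0, reg = 0xE12F
clock 4: out=1, reg = 0x7097
clock 5: out=1, reg = 0xB84B
clock 6: out=1, reg = 0xDC25
clock 7: out=1, reg = 0x6E12
clock 8: out=0, reg = 0xB709
clock 9: out=1, reg = 0x5B84
clock 10: out=0, reg = 0xADC2
clock 11: out=0, reg = 0xD6E1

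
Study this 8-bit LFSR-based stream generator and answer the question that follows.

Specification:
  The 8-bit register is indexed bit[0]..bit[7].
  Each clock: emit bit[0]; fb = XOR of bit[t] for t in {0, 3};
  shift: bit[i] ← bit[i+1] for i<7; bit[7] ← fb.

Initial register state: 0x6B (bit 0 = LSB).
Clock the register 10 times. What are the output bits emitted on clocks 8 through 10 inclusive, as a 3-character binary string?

reg_0 = 0x6B
clock 1: out=1, reg = 0x35
clock 2: out=1, reg = 0x9A
clock 3: out=0, reg = 0xCD
clock 4: out=1, reg = 0x66
clock 5: out=0, reg = 0x33
clock 6: out=1, reg = 0x99
clock 7: out=1, reg = 0x4C
clock 8: out=0, reg = 0xA6
clock 9: out=0, reg = 0x53
clock 10: out=1, reg = 0xA9

001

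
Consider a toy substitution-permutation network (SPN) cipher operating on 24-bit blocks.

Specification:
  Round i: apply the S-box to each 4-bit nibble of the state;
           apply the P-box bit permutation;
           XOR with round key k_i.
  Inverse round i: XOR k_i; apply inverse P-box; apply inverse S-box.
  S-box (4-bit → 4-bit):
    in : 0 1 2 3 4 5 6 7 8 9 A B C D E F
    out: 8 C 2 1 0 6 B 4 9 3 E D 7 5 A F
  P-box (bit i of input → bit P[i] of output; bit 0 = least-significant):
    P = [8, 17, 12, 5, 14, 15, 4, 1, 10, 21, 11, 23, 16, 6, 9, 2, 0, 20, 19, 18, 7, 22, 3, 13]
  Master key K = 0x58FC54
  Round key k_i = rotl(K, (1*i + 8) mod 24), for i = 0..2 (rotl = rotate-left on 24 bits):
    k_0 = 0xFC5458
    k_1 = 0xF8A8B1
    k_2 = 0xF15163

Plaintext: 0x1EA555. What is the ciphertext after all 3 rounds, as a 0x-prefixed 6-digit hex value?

s_0 = plaintext = 0x1EA555
s_1 = Round(s_0, k_0) = 0xCAEE04
s_2 = Round(s_1, k_1) = 0x04A87F
s_3 = Round(s_2, k_2) = 0x736617

0x736617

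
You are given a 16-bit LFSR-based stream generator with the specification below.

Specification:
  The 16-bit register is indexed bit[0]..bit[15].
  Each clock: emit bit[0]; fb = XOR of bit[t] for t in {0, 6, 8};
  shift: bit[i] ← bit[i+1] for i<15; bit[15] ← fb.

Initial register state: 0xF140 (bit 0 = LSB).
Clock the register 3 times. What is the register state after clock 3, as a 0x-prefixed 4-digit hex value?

reg_0 = 0xF140
clock 1: out=0, reg = 0x78A0
clock 2: out=0, reg = 0x3C50
clock 3: out=0, reg = 0x9E28

0x9E28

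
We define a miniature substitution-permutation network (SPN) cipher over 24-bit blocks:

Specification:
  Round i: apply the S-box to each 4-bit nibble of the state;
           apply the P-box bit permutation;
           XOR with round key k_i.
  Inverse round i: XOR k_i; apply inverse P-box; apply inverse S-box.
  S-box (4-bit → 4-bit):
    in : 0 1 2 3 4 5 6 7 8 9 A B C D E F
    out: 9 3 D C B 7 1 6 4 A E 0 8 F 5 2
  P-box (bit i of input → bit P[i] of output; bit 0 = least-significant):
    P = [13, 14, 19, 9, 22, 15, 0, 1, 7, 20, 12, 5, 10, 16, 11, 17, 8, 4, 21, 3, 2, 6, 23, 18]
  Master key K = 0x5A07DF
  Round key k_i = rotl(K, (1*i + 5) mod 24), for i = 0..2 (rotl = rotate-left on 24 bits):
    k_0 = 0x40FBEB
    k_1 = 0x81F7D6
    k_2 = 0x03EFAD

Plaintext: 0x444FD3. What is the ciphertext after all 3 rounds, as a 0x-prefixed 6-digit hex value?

s_0 = plaintext = 0x444FD3
s_1 = Round(s_0, k_0) = 0x1F7CB4
s_2 = Round(s_1, k_1) = 0x809DA2
s_3 = Round(s_2, k_2) = 0x985C06

0x985C06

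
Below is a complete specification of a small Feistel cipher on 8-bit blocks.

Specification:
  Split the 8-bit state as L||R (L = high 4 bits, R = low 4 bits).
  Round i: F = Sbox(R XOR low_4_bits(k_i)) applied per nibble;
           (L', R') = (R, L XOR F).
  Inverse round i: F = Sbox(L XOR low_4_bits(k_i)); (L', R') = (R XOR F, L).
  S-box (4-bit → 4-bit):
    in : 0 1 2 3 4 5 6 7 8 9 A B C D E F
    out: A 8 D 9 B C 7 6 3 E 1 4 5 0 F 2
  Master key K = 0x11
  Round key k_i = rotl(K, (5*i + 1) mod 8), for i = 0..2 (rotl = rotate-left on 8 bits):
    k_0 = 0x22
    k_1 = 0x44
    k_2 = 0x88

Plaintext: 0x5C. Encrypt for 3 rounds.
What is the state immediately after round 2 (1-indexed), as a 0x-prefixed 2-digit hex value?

s_0 = plaintext = 0x5C
s_1 = Round(s_0, k_0) = 0xCA
s_2 = Round(s_1, k_1) = 0xA3
s_3 = Round(s_2, k_2) = 0x3E

0xA3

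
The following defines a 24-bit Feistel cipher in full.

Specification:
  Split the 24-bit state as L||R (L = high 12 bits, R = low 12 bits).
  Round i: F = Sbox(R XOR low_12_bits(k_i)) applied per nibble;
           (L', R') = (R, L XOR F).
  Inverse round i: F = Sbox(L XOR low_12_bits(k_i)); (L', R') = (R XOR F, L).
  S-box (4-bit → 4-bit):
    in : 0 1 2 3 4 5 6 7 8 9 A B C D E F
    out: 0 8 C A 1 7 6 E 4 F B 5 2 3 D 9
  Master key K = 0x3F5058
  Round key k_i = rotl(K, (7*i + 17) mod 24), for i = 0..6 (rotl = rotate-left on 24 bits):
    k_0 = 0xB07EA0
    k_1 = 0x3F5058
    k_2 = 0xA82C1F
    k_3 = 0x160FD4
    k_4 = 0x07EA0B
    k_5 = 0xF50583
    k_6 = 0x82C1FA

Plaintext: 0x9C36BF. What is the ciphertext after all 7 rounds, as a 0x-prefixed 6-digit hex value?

s_0 = plaintext = 0x9C36BF
s_1 = Round(s_0, k_0) = 0x6BFD4A
s_2 = Round(s_1, k_1) = 0xD4A533
s_3 = Round(s_2, k_2) = 0x533288
s_4 = Round(s_3, k_3) = 0x288641
s_5 = Round(s_4, k_4) = 0x641093
s_6 = Round(s_5, k_5) = 0x0931C1
s_7 = Round(s_6, k_6) = 0x1C1036

0x1C1036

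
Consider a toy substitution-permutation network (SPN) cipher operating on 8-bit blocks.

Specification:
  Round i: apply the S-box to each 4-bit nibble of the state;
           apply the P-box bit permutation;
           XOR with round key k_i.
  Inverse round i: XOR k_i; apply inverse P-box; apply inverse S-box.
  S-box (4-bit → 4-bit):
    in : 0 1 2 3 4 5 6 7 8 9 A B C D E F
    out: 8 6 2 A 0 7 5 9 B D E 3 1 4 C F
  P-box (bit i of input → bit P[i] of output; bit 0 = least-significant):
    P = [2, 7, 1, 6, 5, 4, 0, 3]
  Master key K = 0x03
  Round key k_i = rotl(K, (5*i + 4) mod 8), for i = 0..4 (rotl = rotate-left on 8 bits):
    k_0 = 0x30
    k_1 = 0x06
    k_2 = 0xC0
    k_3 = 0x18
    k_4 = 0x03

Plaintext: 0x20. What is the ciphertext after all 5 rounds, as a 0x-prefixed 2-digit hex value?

0x7F

s_0 = plaintext = 0x20
s_1 = Round(s_0, k_0) = 0x60
s_2 = Round(s_1, k_1) = 0x67
s_3 = Round(s_2, k_2) = 0xA5
s_4 = Round(s_3, k_3) = 0x87
s_5 = Round(s_4, k_4) = 0x7F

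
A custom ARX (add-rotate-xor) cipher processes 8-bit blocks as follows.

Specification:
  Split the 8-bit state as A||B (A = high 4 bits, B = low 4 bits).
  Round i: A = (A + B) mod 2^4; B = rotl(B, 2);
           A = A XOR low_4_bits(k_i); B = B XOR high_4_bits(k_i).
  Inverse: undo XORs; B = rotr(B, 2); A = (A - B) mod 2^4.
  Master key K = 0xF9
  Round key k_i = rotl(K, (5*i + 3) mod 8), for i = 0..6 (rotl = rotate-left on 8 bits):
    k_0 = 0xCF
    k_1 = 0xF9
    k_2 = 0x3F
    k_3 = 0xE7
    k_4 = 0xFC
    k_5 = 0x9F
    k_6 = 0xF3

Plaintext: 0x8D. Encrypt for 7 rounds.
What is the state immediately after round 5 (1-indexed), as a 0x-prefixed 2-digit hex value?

0xD3

s_0 = plaintext = 0x8D
s_1 = Round(s_0, k_0) = 0xAB
s_2 = Round(s_1, k_1) = 0xC1
s_3 = Round(s_2, k_2) = 0x27
s_4 = Round(s_3, k_3) = 0xE3
s_5 = Round(s_4, k_4) = 0xD3
s_6 = Round(s_5, k_5) = 0xF5
s_7 = Round(s_6, k_6) = 0x7A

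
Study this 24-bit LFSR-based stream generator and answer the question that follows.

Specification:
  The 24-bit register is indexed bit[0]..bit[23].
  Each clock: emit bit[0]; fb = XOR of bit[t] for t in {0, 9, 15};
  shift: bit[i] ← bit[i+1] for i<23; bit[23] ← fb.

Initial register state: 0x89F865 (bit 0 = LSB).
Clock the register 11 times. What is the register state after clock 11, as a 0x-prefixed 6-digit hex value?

0x31513F

reg_0 = 0x89F865
clock 1: out=1, reg = 0x44FC32
clock 2: out=0, reg = 0xA27E19
clock 3: out=1, reg = 0x513F0C
clock 4: out=0, reg = 0xA89F86
clock 5: out=0, reg = 0x544FC3
clock 6: out=1, reg = 0x2A27E1
clock 7: out=1, reg = 0x1513F0
clock 8: out=0, reg = 0x8A89F8
clock 9: out=0, reg = 0xC544FC
clock 10: out=0, reg = 0x62A27E
clock 11: out=0, reg = 0x31513F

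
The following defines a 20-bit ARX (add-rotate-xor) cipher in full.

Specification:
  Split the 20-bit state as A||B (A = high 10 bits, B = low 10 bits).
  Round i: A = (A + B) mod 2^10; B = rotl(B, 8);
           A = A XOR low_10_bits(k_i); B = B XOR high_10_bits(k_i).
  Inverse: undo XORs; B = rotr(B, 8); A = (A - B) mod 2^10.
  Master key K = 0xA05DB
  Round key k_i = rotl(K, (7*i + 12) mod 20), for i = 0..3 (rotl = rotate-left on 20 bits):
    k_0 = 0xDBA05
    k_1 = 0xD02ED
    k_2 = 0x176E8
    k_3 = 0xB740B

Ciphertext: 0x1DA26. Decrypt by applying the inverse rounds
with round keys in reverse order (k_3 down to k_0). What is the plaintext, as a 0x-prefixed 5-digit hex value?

s_0 = ciphertext = 0x1DA26
s_1 = InvRound(s_0, k_3) = 0x247EC
s_2 = InvRound(s_1, k_2) = 0xECAC7
s_3 = InvRound(s_2, k_1) = 0xD0A1D
s_4 = InvRound(s_3, k_0) = 0xDE9CD

0xDE9CD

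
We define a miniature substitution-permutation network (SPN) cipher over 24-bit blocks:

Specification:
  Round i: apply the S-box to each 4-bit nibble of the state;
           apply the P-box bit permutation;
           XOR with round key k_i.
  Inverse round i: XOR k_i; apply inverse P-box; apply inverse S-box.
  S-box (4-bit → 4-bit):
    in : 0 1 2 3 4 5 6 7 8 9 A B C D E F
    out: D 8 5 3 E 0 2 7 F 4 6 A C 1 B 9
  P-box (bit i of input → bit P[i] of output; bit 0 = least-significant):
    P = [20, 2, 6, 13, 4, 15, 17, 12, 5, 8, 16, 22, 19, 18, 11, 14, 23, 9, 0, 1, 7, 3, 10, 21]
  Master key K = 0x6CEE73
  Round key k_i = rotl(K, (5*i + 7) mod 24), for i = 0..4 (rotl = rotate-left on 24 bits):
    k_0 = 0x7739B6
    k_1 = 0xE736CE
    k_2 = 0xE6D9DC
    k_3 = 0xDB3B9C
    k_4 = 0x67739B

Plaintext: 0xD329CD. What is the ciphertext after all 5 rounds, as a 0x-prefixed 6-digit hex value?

s_0 = plaintext = 0xD329CD
s_1 = Round(s_0, k_0) = 0xEC2336
s_2 = Round(s_1, k_1) = 0xCFBF71
s_3 = Round(s_2, k_2) = 0x003DEE
s_4 = Round(s_3, k_3) = 0x678F2B
s_5 = Round(s_4, k_4) = 0xA919A6

0xA919A6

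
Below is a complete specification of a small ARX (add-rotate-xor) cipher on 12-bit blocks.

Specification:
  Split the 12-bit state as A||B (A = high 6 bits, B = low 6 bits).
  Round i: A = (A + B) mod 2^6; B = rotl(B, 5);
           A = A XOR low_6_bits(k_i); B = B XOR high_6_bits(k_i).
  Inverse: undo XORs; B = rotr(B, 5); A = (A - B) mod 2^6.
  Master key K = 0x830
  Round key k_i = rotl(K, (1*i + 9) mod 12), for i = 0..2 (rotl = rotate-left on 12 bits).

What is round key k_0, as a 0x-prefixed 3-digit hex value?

0x106

K = 0x830
k_0 = rotl(K, (1*0+9) mod 12) = rotl(K, 9) = 0x106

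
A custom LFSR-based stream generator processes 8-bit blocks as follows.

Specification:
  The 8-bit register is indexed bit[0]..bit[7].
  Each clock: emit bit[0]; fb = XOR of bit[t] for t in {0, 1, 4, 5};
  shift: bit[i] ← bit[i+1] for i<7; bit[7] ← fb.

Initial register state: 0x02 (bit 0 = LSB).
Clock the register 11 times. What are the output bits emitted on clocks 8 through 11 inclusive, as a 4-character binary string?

reg_0 = 0x02
clock 1: out=0, reg = 0x81
clock 2: out=1, reg = 0xC0
clock 3: out=0, reg = 0x60
clock 4: out=0, reg = 0xB0
clock 5: out=0, reg = 0x58
clock 6: out=0, reg = 0xAC
clock 7: out=0, reg = 0xD6
clock 8: out=0, reg = 0x6B
clock 9: out=1, reg = 0xB5
clock 10: out=1, reg = 0xDA
clock 11: out=0, reg = 0x6D

0110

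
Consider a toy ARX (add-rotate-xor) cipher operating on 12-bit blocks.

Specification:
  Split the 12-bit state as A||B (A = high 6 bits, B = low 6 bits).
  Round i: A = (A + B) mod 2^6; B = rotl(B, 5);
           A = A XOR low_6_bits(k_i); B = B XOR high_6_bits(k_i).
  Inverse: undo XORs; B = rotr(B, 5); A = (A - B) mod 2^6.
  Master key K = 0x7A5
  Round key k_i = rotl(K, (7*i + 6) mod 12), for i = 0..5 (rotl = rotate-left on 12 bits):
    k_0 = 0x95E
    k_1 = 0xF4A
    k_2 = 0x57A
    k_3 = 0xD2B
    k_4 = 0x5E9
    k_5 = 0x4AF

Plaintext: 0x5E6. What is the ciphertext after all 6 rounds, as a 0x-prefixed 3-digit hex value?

0xCC4

s_0 = plaintext = 0x5E6
s_1 = Round(s_0, k_0) = 0x8F6
s_2 = Round(s_1, k_1) = 0x4E6
s_3 = Round(s_2, k_2) = 0x0C6
s_4 = Round(s_3, k_3) = 0x8B7
s_5 = Round(s_4, k_4) = 0xC2C
s_6 = Round(s_5, k_5) = 0xCC4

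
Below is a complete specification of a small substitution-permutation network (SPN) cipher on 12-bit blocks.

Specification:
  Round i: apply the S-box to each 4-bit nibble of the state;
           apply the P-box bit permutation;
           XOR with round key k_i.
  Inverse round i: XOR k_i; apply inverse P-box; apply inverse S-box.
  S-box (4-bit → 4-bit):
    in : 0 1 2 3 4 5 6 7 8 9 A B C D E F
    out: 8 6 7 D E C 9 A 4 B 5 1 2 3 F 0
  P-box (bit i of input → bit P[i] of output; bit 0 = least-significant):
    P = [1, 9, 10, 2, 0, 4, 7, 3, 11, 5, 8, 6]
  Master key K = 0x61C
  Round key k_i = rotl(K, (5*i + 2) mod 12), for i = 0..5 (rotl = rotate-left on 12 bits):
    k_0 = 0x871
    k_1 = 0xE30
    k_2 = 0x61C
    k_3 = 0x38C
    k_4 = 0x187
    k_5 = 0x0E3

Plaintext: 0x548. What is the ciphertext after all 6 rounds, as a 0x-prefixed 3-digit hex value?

s_0 = plaintext = 0x548
s_1 = Round(s_0, k_0) = 0xDA9
s_2 = Round(s_1, k_1) = 0x497
s_3 = Round(s_2, k_2) = 0x561
s_4 = Round(s_3, k_3) = 0x4C5
s_5 = Round(s_4, k_4) = 0x4F3
s_6 = Round(s_5, k_5) = 0x585

0x585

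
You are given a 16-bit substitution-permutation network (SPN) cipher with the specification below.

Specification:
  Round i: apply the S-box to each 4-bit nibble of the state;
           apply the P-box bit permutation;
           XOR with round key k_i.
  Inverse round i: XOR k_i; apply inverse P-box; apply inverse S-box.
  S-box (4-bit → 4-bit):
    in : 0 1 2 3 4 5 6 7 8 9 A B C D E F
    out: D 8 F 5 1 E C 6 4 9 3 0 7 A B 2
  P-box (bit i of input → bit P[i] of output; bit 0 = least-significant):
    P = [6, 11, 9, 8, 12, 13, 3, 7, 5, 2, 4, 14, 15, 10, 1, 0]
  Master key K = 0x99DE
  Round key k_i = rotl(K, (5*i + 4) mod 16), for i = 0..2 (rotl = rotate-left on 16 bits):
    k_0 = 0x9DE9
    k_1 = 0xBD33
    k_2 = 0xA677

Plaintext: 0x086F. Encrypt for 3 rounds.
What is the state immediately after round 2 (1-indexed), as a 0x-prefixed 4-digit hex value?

0xD66E

s_0 = plaintext = 0x086F
s_1 = Round(s_0, k_0) = 0x1572
s_2 = Round(s_1, k_1) = 0xD66E
s_3 = Round(s_2, k_2) = 0xEBAE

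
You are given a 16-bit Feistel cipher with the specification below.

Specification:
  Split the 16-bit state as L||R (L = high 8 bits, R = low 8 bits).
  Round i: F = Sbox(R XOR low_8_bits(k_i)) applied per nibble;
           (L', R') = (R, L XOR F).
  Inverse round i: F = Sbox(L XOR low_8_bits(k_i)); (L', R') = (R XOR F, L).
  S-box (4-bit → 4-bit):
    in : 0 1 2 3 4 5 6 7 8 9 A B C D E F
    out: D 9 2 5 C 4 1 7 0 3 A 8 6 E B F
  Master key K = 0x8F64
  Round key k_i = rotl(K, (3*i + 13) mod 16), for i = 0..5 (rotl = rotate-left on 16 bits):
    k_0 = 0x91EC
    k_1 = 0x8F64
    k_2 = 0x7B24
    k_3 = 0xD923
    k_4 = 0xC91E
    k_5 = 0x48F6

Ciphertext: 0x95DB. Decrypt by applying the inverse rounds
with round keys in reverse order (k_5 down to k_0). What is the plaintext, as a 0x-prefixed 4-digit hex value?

s_0 = ciphertext = 0x95DB
s_1 = InvRound(s_0, k_5) = 0xCE95
s_2 = InvRound(s_1, k_4) = 0x78CE
s_3 = InvRound(s_2, k_3) = 0x8678
s_4 = InvRound(s_3, k_2) = 0xDA86
s_5 = InvRound(s_4, k_1) = 0x0DDA
s_6 = InvRound(s_5, k_0) = 0x630D

0x630D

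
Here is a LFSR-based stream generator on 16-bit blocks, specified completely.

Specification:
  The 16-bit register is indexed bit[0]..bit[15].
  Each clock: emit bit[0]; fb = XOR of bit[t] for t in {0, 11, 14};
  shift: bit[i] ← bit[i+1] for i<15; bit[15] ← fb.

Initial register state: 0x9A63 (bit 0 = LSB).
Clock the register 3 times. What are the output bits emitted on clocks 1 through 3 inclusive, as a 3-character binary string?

110

reg_0 = 0x9A63
clock 1: out=1, reg = 0x4D31
clock 2: out=1, reg = 0xA698
clock 3: out=0, reg = 0x534C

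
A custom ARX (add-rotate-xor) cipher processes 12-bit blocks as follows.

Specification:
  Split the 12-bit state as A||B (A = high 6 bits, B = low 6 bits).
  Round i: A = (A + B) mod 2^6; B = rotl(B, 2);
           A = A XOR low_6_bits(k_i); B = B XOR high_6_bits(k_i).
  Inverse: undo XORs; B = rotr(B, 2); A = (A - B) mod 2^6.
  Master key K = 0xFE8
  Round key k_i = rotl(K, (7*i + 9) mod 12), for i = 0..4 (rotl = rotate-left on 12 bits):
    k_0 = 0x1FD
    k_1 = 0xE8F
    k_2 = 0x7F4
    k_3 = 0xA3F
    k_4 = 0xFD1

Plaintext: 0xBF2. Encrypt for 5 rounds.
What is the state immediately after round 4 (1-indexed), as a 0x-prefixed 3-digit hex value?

s_0 = plaintext = 0xBF2
s_1 = Round(s_0, k_0) = 0x70C
s_2 = Round(s_1, k_1) = 0x9CA
s_3 = Round(s_2, k_2) = 0x177
s_4 = Round(s_3, k_3) = 0x0F7
s_5 = Round(s_4, k_4) = 0xAE0

0x0F7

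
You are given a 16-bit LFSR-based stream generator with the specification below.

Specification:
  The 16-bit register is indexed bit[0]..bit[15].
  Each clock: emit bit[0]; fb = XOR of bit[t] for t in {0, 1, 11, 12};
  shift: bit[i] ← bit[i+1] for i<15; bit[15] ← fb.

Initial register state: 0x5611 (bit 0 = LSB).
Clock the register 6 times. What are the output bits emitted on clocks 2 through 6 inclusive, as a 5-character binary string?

00010

reg_0 = 0x5611
clock 1: out=1, reg = 0x2B08
clock 2: out=0, reg = 0x9584
clock 3: out=0, reg = 0xCAC2
clock 4: out=0, reg = 0x6561
clock 5: out=1, reg = 0xB2B0
clock 6: out=0, reg = 0xD958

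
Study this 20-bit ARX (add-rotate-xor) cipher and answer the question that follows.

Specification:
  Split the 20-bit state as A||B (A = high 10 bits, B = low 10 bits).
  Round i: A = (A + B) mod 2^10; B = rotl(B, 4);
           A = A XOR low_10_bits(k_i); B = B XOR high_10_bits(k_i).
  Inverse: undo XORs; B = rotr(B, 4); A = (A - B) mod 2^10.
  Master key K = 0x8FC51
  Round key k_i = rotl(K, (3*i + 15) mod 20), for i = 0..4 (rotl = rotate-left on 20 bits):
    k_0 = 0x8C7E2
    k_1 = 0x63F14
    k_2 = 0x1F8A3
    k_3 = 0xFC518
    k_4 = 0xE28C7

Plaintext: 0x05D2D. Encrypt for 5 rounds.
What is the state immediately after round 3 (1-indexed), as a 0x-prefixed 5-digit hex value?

0x361B1

s_0 = plaintext = 0x05D2D
s_1 = Round(s_0, k_0) = 0xA98E5
s_2 = Round(s_1, k_1) = 0x27FDC
s_3 = Round(s_2, k_2) = 0x361B1
s_4 = Round(s_3, k_3) = 0xE44E7
s_5 = Round(s_4, k_4) = 0x2FDF9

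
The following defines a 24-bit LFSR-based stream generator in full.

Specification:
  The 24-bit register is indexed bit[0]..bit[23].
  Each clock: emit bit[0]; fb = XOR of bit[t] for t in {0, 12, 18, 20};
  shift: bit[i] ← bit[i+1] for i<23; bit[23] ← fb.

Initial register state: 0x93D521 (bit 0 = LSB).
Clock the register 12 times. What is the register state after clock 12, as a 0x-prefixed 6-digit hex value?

0x26193D

reg_0 = 0x93D521
clock 1: out=1, reg = 0xC9EA90
clock 2: out=0, reg = 0x64F548
clock 3: out=0, reg = 0x327AA4
clock 4: out=0, reg = 0x193D52
clock 5: out=0, reg = 0x0C9EA9
clock 6: out=1, reg = 0x864F54
clock 7: out=0, reg = 0xC327AA
clock 8: out=0, reg = 0x6193D5
clock 9: out=1, reg = 0x30C9EA
clock 10: out=0, reg = 0x9864F5
clock 11: out=1, reg = 0x4C327A
clock 12: out=0, reg = 0x26193D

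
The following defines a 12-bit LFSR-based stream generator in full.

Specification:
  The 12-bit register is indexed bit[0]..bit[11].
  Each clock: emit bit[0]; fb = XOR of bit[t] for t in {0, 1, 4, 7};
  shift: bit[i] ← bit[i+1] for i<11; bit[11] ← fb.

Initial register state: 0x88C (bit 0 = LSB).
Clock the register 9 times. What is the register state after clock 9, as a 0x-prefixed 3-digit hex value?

0x99C

reg_0 = 0x88C
clock 1: out=0, reg = 0xC46
clock 2: out=0, reg = 0xE23
clock 3: out=1, reg = 0x711
clock 4: out=1, reg = 0x388
clock 5: out=0, reg = 0x9C4
clock 6: out=0, reg = 0xCE2
clock 7: out=0, reg = 0x671
clock 8: out=1, reg = 0x338
clock 9: out=0, reg = 0x99C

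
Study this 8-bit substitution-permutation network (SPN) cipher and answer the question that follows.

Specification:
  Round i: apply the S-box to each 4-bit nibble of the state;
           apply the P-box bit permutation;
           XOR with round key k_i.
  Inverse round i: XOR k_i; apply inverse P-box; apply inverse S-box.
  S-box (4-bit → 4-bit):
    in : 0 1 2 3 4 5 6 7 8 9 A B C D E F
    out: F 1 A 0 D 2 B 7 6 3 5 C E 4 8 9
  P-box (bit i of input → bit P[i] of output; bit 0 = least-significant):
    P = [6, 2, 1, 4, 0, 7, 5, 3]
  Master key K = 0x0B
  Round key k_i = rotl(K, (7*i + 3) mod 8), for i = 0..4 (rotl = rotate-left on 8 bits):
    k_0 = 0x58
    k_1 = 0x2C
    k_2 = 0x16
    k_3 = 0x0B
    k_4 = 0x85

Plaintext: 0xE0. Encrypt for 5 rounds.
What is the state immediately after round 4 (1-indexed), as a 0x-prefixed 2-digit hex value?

0xFE

s_0 = plaintext = 0xE0
s_1 = Round(s_0, k_0) = 0x06
s_2 = Round(s_1, k_1) = 0xD1
s_3 = Round(s_2, k_2) = 0x76
s_4 = Round(s_3, k_3) = 0xFE
s_5 = Round(s_4, k_4) = 0x9C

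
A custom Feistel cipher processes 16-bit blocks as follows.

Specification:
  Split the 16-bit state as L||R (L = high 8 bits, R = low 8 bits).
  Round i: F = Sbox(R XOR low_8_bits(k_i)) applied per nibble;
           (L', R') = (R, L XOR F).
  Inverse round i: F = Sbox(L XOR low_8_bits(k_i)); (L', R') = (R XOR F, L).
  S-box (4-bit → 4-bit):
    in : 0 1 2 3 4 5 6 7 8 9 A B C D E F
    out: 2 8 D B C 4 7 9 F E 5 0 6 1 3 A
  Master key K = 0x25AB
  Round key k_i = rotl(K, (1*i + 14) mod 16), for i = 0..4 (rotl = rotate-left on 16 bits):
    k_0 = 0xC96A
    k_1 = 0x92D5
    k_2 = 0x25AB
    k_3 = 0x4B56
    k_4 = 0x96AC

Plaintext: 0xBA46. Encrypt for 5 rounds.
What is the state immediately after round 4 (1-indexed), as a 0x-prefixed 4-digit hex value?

s_0 = plaintext = 0xBA46
s_1 = Round(s_0, k_0) = 0x466C
s_2 = Round(s_1, k_1) = 0x6C48
s_3 = Round(s_2, k_2) = 0x4857
s_4 = Round(s_3, k_3) = 0x5760
s_5 = Round(s_4, k_4) = 0x6031

0x5760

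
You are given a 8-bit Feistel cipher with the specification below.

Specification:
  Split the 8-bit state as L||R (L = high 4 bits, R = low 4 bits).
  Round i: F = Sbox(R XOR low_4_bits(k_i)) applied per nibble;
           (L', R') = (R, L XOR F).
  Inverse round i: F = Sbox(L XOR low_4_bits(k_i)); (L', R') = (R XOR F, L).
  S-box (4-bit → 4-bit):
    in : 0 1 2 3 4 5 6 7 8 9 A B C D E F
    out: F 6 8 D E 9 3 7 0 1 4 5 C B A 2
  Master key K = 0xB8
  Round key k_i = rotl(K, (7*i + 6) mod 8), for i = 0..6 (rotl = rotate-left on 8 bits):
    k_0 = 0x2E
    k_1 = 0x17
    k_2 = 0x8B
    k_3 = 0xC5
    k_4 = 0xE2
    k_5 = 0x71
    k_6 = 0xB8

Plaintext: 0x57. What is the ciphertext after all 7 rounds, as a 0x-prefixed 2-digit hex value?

s_0 = plaintext = 0x57
s_1 = Round(s_0, k_0) = 0x74
s_2 = Round(s_1, k_1) = 0x4A
s_3 = Round(s_2, k_2) = 0xA2
s_4 = Round(s_3, k_3) = 0x2D
s_5 = Round(s_4, k_4) = 0xD0
s_6 = Round(s_5, k_5) = 0x0B
s_7 = Round(s_6, k_6) = 0xBD

0xBD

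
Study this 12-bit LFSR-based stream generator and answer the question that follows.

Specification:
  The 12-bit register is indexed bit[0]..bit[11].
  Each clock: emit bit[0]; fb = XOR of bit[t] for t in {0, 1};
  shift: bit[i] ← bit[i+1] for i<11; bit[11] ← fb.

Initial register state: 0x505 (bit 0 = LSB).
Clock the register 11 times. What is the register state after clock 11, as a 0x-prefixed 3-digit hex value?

reg_0 = 0x505
clock 1: out=1, reg = 0xA82
clock 2: out=0, reg = 0xD41
clock 3: out=1, reg = 0xEA0
clock 4: out=0, reg = 0x750
clock 5: out=0, reg = 0x3A8
clock 6: out=0, reg = 0x1D4
clock 7: out=0, reg = 0x0EA
clock 8: out=0, reg = 0x875
clock 9: out=1, reg = 0xC3A
clock 10: out=0, reg = 0xE1D
clock 11: out=1, reg = 0xF0E

0xF0E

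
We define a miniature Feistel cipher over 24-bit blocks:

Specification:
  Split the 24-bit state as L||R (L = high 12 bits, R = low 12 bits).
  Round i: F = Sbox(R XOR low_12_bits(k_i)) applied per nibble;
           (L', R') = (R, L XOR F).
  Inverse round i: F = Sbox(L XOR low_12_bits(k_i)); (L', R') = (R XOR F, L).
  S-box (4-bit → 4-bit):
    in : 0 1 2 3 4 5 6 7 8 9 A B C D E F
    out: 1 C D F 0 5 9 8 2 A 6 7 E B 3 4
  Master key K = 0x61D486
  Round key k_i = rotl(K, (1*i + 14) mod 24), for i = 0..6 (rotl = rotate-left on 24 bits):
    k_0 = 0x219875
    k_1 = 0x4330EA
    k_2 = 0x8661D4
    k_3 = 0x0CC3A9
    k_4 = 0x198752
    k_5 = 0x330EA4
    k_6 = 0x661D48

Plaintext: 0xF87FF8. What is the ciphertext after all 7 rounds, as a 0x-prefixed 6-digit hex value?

0x48135E

s_0 = plaintext = 0xF87FF8
s_1 = Round(s_0, k_0) = 0xFF87AC
s_2 = Round(s_1, k_1) = 0x7AC7F1
s_3 = Round(s_2, k_2) = 0x7F1E79
s_4 = Round(s_3, k_3) = 0xE79C40
s_5 = Round(s_4, k_4) = 0xC409B4
s_6 = Round(s_5, k_5) = 0x9B4481
s_7 = Round(s_6, k_6) = 0x48135E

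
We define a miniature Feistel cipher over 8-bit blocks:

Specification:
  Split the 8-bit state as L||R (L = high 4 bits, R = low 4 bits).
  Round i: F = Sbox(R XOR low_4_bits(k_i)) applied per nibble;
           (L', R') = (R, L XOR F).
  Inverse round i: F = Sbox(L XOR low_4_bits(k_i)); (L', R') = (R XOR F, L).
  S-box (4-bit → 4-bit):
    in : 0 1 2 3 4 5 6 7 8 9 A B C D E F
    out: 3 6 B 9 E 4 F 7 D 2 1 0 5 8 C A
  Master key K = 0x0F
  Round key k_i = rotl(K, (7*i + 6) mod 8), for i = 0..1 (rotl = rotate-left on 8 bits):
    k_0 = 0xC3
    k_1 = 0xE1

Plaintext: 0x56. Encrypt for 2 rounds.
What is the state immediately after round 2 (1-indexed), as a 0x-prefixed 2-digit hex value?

s_0 = plaintext = 0x56
s_1 = Round(s_0, k_0) = 0x61
s_2 = Round(s_1, k_1) = 0x15

0x15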